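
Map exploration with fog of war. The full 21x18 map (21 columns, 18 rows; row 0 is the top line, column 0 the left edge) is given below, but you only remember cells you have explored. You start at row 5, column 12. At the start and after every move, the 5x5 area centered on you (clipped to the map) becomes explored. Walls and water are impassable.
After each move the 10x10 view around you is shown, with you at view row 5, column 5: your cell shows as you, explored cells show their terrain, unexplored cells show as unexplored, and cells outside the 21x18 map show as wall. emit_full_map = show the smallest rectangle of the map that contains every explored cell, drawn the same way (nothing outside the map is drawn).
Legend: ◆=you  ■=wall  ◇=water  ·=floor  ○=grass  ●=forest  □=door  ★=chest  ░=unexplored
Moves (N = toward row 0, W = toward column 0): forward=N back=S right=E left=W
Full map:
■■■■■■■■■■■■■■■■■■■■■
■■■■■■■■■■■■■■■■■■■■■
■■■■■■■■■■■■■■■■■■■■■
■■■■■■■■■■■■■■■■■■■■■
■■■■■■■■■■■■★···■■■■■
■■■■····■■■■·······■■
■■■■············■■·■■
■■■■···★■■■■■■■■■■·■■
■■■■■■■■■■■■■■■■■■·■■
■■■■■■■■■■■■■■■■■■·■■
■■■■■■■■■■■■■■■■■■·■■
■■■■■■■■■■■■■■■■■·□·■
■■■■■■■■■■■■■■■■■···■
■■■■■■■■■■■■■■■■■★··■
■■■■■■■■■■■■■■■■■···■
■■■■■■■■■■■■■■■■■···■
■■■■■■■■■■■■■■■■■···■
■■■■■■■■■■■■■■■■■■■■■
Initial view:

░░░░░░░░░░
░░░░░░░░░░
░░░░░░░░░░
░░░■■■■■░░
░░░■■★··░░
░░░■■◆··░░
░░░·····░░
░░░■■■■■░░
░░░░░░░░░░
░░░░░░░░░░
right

░░░░░░░░░░
░░░░░░░░░░
░░░░░░░░░░
░░■■■■■■░░
░░■■★···░░
░░■■·◆··░░
░░······░░
░░■■■■■■░░
░░░░░░░░░░
░░░░░░░░░░

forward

■■■■■■■■■■
░░░░░░░░░░
░░░░░░░░░░
░░░■■■■■░░
░░■■■■■■░░
░░■■★◆··░░
░░■■····░░
░░······░░
░░■■■■■■░░
░░░░░░░░░░

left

■■■■■■■■■■
░░░░░░░░░░
░░░░░░░░░░
░░░■■■■■■░
░░░■■■■■■░
░░░■■◆···░
░░░■■····░
░░░······░
░░░■■■■■■░
░░░░░░░░░░

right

■■■■■■■■■■
░░░░░░░░░░
░░░░░░░░░░
░░■■■■■■░░
░░■■■■■■░░
░░■■★◆··░░
░░■■····░░
░░······░░
░░■■■■■■░░
░░░░░░░░░░

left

■■■■■■■■■■
░░░░░░░░░░
░░░░░░░░░░
░░░■■■■■■░
░░░■■■■■■░
░░░■■◆···░
░░░■■····░
░░░······░
░░░■■■■■■░
░░░░░░░░░░

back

░░░░░░░░░░
░░░░░░░░░░
░░░■■■■■■░
░░░■■■■■■░
░░░■■★···░
░░░■■◆···░
░░░······░
░░░■■■■■■░
░░░░░░░░░░
░░░░░░░░░░

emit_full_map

■■■■■■
■■■■■■
■■★···
■■◆···
······
■■■■■■

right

░░░░░░░░░░
░░░░░░░░░░
░░■■■■■■░░
░░■■■■■■░░
░░■■★···░░
░░■■·◆··░░
░░······░░
░░■■■■■■░░
░░░░░░░░░░
░░░░░░░░░░

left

░░░░░░░░░░
░░░░░░░░░░
░░░■■■■■■░
░░░■■■■■■░
░░░■■★···░
░░░■■◆···░
░░░······░
░░░■■■■■■░
░░░░░░░░░░
░░░░░░░░░░

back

░░░░░░░░░░
░░░■■■■■■░
░░░■■■■■■░
░░░■■★···░
░░░■■····░
░░░··◆···░
░░░■■■■■■░
░░░■■■■■░░
░░░░░░░░░░
░░░░░░░░░░

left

░░░░░░░░░░
░░░░■■■■■■
░░░░■■■■■■
░░░■■■★···
░░░■■■····
░░░··◆····
░░░■■■■■■■
░░░■■■■■■░
░░░░░░░░░░
░░░░░░░░░░

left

░░░░░░░░░░
░░░░░■■■■■
░░░░░■■■■■
░░░■■■■★··
░░░■■■■···
░░░··◆····
░░░■■■■■■■
░░░■■■■■■■
░░░░░░░░░░
░░░░░░░░░░

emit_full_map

░░■■■■■■
░░■■■■■■
■■■■★···
■■■■····
··◆·····
■■■■■■■■
■■■■■■■░

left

░░░░░░░░░░
░░░░░░■■■■
░░░░░░■■■■
░░░■■■■■★·
░░░·■■■■··
░░░··◆····
░░░★■■■■■■
░░░■■■■■■■
░░░░░░░░░░
░░░░░░░░░░

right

░░░░░░░░░░
░░░░░■■■■■
░░░░░■■■■■
░░■■■■■★··
░░·■■■■···
░░···◆····
░░★■■■■■■■
░░■■■■■■■■
░░░░░░░░░░
░░░░░░░░░░

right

░░░░░░░░░░
░░░░■■■■■■
░░░░■■■■■■
░■■■■■★···
░·■■■■····
░····◆····
░★■■■■■■■■
░■■■■■■■■░
░░░░░░░░░░
░░░░░░░░░░

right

░░░░░░░░░░
░░░■■■■■■░
░░░■■■■■■░
■■■■■★···░
·■■■■····░
·····◆···░
★■■■■■■■■░
■■■■■■■■░░
░░░░░░░░░░
░░░░░░░░░░

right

░░░░░░░░░░
░░■■■■■■░░
░░■■■■■■░░
■■■■★···░░
■■■■····░░
·····◆··░░
■■■■■■■■░░
■■■■■■■■░░
░░░░░░░░░░
░░░░░░░░░░

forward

░░░░░░░░░░
░░░░░░░░░░
░░■■■■■■░░
░░■■■■■■░░
■■■■★···░░
■■■■·◆··░░
········░░
■■■■■■■■░░
■■■■■■■■░░
░░░░░░░░░░

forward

■■■■■■■■■■
░░░░░░░░░░
░░░░░░░░░░
░░■■■■■■░░
░░■■■■■■░░
■■■■★◆··░░
■■■■····░░
········░░
■■■■■■■■░░
■■■■■■■■░░

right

■■■■■■■■■■
░░░░░░░░░░
░░░░░░░░░░
░■■■■■■■░░
░■■■■■■■░░
■■■★·◆·■░░
■■■·····░░
·······■░░
■■■■■■■░░░
■■■■■■■░░░

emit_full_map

░░░■■■■■■■
░░░■■■■■■■
■■■■■★·◆·■
·■■■■·····
·········■
★■■■■■■■■░
■■■■■■■■■░


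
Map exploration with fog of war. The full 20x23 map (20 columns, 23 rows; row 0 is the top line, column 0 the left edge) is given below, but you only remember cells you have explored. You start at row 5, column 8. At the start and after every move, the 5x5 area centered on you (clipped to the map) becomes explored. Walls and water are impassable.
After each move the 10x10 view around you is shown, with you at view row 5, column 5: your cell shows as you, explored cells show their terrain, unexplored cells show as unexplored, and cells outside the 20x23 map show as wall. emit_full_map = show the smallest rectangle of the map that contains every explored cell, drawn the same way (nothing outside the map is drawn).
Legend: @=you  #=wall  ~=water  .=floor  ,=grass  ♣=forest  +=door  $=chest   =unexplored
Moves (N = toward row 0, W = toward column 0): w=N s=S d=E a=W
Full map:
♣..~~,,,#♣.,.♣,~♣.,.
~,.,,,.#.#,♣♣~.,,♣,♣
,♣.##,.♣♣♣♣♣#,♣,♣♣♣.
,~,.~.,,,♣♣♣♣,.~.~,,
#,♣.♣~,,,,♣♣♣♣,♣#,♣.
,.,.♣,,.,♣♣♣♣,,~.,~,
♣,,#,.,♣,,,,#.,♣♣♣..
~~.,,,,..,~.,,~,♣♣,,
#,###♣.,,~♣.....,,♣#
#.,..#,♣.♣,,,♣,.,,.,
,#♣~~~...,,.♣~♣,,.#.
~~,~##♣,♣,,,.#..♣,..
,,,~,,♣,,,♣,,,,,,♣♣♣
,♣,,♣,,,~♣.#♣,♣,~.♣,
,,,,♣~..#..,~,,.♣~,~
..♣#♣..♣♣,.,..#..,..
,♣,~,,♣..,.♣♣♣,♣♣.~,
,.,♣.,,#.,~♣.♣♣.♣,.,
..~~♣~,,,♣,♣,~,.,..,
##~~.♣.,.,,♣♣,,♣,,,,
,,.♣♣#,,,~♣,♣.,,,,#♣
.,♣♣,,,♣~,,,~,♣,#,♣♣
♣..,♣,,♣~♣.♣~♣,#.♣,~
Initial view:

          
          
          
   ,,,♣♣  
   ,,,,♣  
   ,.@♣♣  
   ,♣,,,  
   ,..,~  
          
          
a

          
          
          
   .,,,♣♣ 
   ~,,,,♣ 
   ,,@,♣♣ 
   .,♣,,, 
   ,,..,~ 
          
          

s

          
          
   .,,,♣♣ 
   ~,,,,♣ 
   ,,.,♣♣ 
   .,@,,, 
   ,,..,~ 
   ♣.,,~  
          
          

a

          
          
    .,,,♣♣
   ♣~,,,,♣
   ♣,,.,♣♣
   ,.@♣,,,
   ,,,..,~
   #♣.,,~ 
          
          

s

          
    .,,,♣♣
   ♣~,,,,♣
   ♣,,.,♣♣
   ,.,♣,,,
   ,,@..,~
   #♣.,,~ 
   .#,♣.  
          
          

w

          
          
    .,,,♣♣
   ♣~,,,,♣
   ♣,,.,♣♣
   ,.@♣,,,
   ,,,..,~
   #♣.,,~ 
   .#,♣.  
          

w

          
          
          
   ~.,,,♣♣
   ♣~,,,,♣
   ♣,@.,♣♣
   ,.,♣,,,
   ,,,..,~
   #♣.,,~ 
   .#,♣.  

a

          
          
          
   .~.,,,♣
   .♣~,,,,
   .♣@,.,♣
   #,.,♣,,
   ,,,,..,
    #♣.,,~
    .#,♣. 

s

          
          
   .~.,,,♣
   .♣~,,,,
   .♣,,.,♣
   #,@,♣,,
   ,,,,..,
   ##♣.,,~
    .#,♣. 
          

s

          
   .~.,,,♣
   .♣~,,,,
   .♣,,.,♣
   #,.,♣,,
   ,,@,..,
   ##♣.,,~
   ..#,♣. 
          
          

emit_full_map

.~.,,,♣♣
.♣~,,,,♣
.♣,,.,♣♣
#,.,♣,,,
,,@,..,~
##♣.,,~ 
..#,♣.  

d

          
  .~.,,,♣♣
  .♣~,,,,♣
  .♣,,.,♣♣
  #,.,♣,,,
  ,,,@..,~
  ##♣.,,~ 
  ..#,♣.  
          
          

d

          
 .~.,,,♣♣ 
 .♣~,,,,♣ 
 .♣,,.,♣♣ 
 #,.,♣,,, 
 ,,,,@.,~ 
 ##♣.,,~  
 ..#,♣.♣  
          
          

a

          
  .~.,,,♣♣
  .♣~,,,,♣
  .♣,,.,♣♣
  #,.,♣,,,
  ,,,@..,~
  ##♣.,,~ 
  ..#,♣.♣ 
          
          

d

          
 .~.,,,♣♣ 
 .♣~,,,,♣ 
 .♣,,.,♣♣ 
 #,.,♣,,, 
 ,,,,@.,~ 
 ##♣.,,~  
 ..#,♣.♣  
          
          

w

          
          
 .~.,,,♣♣ 
 .♣~,,,,♣ 
 .♣,,.,♣♣ 
 #,.,@,,, 
 ,,,,..,~ 
 ##♣.,,~  
 ..#,♣.♣  
          

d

          
          
.~.,,,♣♣  
.♣~,,,,♣  
.♣,,.,♣♣  
#,.,♣@,,  
,,,,..,~  
##♣.,,~♣  
..#,♣.♣   
          

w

          
          
          
.~.,,,♣♣  
.♣~,,,,♣  
.♣,,.@♣♣  
#,.,♣,,,  
,,,,..,~  
##♣.,,~♣  
..#,♣.♣   

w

##########
          
          
   .♣♣♣♣  
.~.,,,♣♣  
.♣~,,@,♣  
.♣,,.,♣♣  
#,.,♣,,,  
,,,,..,~  
##♣.,,~♣  

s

          
          
   .♣♣♣♣  
.~.,,,♣♣  
.♣~,,,,♣  
.♣,,.@♣♣  
#,.,♣,,,  
,,,,..,~  
##♣.,,~♣  
..#,♣.♣   

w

##########
          
          
   .♣♣♣♣  
.~.,,,♣♣  
.♣~,,@,♣  
.♣,,.,♣♣  
#,.,♣,,,  
,,,,..,~  
##♣.,,~♣  

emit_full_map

   .♣♣♣♣
.~.,,,♣♣
.♣~,,@,♣
.♣,,.,♣♣
#,.,♣,,,
,,,,..,~
##♣.,,~♣
..#,♣.♣ 

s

          
          
   .♣♣♣♣  
.~.,,,♣♣  
.♣~,,,,♣  
.♣,,.@♣♣  
#,.,♣,,,  
,,,,..,~  
##♣.,,~♣  
..#,♣.♣   

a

          
          
    .♣♣♣♣ 
 .~.,,,♣♣ 
 .♣~,,,,♣ 
 .♣,,@,♣♣ 
 #,.,♣,,, 
 ,,,,..,~ 
 ##♣.,,~♣ 
 ..#,♣.♣  

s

          
    .♣♣♣♣ 
 .~.,,,♣♣ 
 .♣~,,,,♣ 
 .♣,,.,♣♣ 
 #,.,@,,, 
 ,,,,..,~ 
 ##♣.,,~♣ 
 ..#,♣.♣  
          

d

          
   .♣♣♣♣  
.~.,,,♣♣  
.♣~,,,,♣  
.♣,,.,♣♣  
#,.,♣@,,  
,,,,..,~  
##♣.,,~♣  
..#,♣.♣   
          

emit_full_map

   .♣♣♣♣
.~.,,,♣♣
.♣~,,,,♣
.♣,,.,♣♣
#,.,♣@,,
,,,,..,~
##♣.,,~♣
..#,♣.♣ 

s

   .♣♣♣♣  
.~.,,,♣♣  
.♣~,,,,♣  
.♣,,.,♣♣  
#,.,♣,,,  
,,,,.@,~  
##♣.,,~♣  
..#,♣.♣,  
          
          

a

    .♣♣♣♣ 
 .~.,,,♣♣ 
 .♣~,,,,♣ 
 .♣,,.,♣♣ 
 #,.,♣,,, 
 ,,,,@.,~ 
 ##♣.,,~♣ 
 ..#,♣.♣, 
          
          

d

   .♣♣♣♣  
.~.,,,♣♣  
.♣~,,,,♣  
.♣,,.,♣♣  
#,.,♣,,,  
,,,,.@,~  
##♣.,,~♣  
..#,♣.♣,  
          
          

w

          
   .♣♣♣♣  
.~.,,,♣♣  
.♣~,,,,♣  
.♣,,.,♣♣  
#,.,♣@,,  
,,,,..,~  
##♣.,,~♣  
..#,♣.♣,  
          

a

          
    .♣♣♣♣ 
 .~.,,,♣♣ 
 .♣~,,,,♣ 
 .♣,,.,♣♣ 
 #,.,@,,, 
 ,,,,..,~ 
 ##♣.,,~♣ 
 ..#,♣.♣, 
          

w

          
          
    .♣♣♣♣ 
 .~.,,,♣♣ 
 .♣~,,,,♣ 
 .♣,,@,♣♣ 
 #,.,♣,,, 
 ,,,,..,~ 
 ##♣.,,~♣ 
 ..#,♣.♣, 

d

          
          
   .♣♣♣♣  
.~.,,,♣♣  
.♣~,,,,♣  
.♣,,.@♣♣  
#,.,♣,,,  
,,,,..,~  
##♣.,,~♣  
..#,♣.♣,  

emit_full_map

   .♣♣♣♣
.~.,,,♣♣
.♣~,,,,♣
.♣,,.@♣♣
#,.,♣,,,
,,,,..,~
##♣.,,~♣
..#,♣.♣,


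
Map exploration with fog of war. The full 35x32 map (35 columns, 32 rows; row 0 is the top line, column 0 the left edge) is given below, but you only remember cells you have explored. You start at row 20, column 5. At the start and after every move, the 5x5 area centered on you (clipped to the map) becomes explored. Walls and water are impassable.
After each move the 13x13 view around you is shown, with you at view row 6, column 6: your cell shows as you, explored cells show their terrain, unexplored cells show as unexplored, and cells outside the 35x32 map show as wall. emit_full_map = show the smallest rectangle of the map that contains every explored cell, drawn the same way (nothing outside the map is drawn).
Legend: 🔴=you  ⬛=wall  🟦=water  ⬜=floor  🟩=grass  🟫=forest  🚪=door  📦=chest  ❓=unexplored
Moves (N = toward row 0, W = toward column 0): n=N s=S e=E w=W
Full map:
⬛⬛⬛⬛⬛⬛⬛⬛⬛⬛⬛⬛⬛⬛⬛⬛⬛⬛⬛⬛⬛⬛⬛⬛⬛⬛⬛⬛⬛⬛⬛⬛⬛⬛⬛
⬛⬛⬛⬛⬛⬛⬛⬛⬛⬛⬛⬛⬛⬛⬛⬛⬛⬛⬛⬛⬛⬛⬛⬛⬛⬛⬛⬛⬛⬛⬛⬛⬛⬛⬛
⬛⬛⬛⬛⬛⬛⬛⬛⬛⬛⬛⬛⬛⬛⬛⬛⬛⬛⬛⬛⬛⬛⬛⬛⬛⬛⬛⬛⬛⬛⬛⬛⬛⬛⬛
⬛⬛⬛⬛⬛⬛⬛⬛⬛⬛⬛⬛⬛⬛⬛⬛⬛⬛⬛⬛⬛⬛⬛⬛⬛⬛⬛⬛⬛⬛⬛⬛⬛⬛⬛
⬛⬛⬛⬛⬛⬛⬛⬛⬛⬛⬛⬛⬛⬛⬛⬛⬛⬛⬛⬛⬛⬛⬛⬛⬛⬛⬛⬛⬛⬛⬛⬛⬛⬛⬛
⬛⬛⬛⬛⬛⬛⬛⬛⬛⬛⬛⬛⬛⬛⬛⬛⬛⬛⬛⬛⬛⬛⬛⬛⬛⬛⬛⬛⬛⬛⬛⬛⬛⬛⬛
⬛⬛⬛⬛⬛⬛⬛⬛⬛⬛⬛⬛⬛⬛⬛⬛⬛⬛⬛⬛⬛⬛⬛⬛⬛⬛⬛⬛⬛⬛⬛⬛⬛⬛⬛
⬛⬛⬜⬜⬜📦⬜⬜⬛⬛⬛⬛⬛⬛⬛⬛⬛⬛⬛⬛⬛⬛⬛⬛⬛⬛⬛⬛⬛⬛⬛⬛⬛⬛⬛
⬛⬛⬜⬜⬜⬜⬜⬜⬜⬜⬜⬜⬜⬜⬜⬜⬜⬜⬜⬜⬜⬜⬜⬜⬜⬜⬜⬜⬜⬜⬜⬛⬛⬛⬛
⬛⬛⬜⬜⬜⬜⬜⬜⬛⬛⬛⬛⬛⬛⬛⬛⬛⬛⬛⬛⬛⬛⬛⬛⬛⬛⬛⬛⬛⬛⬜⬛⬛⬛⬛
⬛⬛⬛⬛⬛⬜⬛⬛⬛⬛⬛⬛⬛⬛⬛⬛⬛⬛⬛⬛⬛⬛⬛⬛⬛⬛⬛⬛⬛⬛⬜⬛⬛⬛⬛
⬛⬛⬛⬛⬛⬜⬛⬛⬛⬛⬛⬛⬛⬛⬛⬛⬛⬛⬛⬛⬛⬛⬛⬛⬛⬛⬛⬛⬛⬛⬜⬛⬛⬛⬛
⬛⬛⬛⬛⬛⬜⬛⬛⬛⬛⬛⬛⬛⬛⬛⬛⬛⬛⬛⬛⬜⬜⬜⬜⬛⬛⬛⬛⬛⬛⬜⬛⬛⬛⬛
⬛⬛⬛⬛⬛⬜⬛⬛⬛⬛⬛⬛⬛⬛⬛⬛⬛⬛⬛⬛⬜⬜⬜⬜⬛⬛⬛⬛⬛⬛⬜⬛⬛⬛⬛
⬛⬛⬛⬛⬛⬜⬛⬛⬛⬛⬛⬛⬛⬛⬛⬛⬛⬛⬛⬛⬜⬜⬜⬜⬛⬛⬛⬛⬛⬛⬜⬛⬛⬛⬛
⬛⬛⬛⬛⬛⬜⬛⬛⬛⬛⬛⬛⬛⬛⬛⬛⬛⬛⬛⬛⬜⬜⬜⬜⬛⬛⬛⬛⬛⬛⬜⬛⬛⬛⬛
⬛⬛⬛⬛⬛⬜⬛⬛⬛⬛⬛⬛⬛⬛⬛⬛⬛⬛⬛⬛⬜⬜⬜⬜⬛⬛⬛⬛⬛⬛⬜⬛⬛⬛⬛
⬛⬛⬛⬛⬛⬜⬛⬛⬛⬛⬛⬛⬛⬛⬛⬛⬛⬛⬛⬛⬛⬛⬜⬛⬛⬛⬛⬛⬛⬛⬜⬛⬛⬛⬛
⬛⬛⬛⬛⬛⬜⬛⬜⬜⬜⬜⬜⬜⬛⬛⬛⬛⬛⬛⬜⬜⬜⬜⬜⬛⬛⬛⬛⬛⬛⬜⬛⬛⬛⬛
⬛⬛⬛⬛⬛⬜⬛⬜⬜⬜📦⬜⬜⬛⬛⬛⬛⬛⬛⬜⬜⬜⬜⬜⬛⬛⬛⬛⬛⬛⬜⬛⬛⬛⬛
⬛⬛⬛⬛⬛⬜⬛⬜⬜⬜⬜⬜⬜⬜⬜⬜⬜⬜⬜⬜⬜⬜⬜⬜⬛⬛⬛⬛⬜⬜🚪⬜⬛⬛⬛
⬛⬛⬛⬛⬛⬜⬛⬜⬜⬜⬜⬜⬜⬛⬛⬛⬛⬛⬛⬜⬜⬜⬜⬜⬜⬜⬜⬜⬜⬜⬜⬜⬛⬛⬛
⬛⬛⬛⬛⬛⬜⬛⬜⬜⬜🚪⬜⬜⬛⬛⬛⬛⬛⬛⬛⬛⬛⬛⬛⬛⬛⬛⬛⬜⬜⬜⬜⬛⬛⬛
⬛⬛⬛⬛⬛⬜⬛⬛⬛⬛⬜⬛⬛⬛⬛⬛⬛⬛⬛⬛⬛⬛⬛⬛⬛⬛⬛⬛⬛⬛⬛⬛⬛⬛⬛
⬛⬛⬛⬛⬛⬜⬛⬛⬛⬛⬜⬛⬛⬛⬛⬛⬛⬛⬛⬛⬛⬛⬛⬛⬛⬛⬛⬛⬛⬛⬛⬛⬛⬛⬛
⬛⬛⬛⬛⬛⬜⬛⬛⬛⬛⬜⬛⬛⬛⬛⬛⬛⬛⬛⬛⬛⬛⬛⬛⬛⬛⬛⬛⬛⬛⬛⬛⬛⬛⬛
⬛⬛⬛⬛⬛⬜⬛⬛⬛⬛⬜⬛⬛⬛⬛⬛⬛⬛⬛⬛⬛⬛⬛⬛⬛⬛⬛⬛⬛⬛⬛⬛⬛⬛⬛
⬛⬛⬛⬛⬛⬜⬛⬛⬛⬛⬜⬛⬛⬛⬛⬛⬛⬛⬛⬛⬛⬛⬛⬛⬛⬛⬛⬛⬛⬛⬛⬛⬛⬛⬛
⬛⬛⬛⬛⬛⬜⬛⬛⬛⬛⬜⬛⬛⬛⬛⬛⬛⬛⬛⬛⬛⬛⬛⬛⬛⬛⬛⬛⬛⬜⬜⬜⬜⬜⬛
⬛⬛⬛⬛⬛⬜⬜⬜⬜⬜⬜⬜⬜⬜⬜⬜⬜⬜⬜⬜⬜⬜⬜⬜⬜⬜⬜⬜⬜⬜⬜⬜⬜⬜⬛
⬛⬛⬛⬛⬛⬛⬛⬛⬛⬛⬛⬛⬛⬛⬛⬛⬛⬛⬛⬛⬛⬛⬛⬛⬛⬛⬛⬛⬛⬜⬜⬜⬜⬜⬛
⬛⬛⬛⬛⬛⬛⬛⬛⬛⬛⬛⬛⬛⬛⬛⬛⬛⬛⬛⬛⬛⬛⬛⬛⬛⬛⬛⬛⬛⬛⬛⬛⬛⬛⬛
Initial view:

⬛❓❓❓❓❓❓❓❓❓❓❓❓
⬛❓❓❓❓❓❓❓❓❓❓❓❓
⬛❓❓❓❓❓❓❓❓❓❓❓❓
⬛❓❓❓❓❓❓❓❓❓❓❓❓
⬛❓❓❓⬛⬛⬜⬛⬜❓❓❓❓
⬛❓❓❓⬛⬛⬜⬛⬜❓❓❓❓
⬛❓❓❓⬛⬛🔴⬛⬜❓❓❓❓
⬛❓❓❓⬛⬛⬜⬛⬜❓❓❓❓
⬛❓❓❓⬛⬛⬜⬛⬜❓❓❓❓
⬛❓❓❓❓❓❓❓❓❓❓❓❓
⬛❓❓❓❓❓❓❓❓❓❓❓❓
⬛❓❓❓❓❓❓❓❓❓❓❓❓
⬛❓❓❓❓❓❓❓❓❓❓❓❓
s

⬛❓❓❓❓❓❓❓❓❓❓❓❓
⬛❓❓❓❓❓❓❓❓❓❓❓❓
⬛❓❓❓❓❓❓❓❓❓❓❓❓
⬛❓❓❓⬛⬛⬜⬛⬜❓❓❓❓
⬛❓❓❓⬛⬛⬜⬛⬜❓❓❓❓
⬛❓❓❓⬛⬛⬜⬛⬜❓❓❓❓
⬛❓❓❓⬛⬛🔴⬛⬜❓❓❓❓
⬛❓❓❓⬛⬛⬜⬛⬜❓❓❓❓
⬛❓❓❓⬛⬛⬜⬛⬛❓❓❓❓
⬛❓❓❓❓❓❓❓❓❓❓❓❓
⬛❓❓❓❓❓❓❓❓❓❓❓❓
⬛❓❓❓❓❓❓❓❓❓❓❓❓
⬛❓❓❓❓❓❓❓❓❓❓❓❓

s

⬛❓❓❓❓❓❓❓❓❓❓❓❓
⬛❓❓❓❓❓❓❓❓❓❓❓❓
⬛❓❓❓⬛⬛⬜⬛⬜❓❓❓❓
⬛❓❓❓⬛⬛⬜⬛⬜❓❓❓❓
⬛❓❓❓⬛⬛⬜⬛⬜❓❓❓❓
⬛❓❓❓⬛⬛⬜⬛⬜❓❓❓❓
⬛❓❓❓⬛⬛🔴⬛⬜❓❓❓❓
⬛❓❓❓⬛⬛⬜⬛⬛❓❓❓❓
⬛❓❓❓⬛⬛⬜⬛⬛❓❓❓❓
⬛❓❓❓❓❓❓❓❓❓❓❓❓
⬛❓❓❓❓❓❓❓❓❓❓❓❓
⬛❓❓❓❓❓❓❓❓❓❓❓❓
⬛❓❓❓❓❓❓❓❓❓❓❓❓

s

⬛❓❓❓❓❓❓❓❓❓❓❓❓
⬛❓❓❓⬛⬛⬜⬛⬜❓❓❓❓
⬛❓❓❓⬛⬛⬜⬛⬜❓❓❓❓
⬛❓❓❓⬛⬛⬜⬛⬜❓❓❓❓
⬛❓❓❓⬛⬛⬜⬛⬜❓❓❓❓
⬛❓❓❓⬛⬛⬜⬛⬜❓❓❓❓
⬛❓❓❓⬛⬛🔴⬛⬛❓❓❓❓
⬛❓❓❓⬛⬛⬜⬛⬛❓❓❓❓
⬛❓❓❓⬛⬛⬜⬛⬛❓❓❓❓
⬛❓❓❓❓❓❓❓❓❓❓❓❓
⬛❓❓❓❓❓❓❓❓❓❓❓❓
⬛❓❓❓❓❓❓❓❓❓❓❓❓
⬛❓❓❓❓❓❓❓❓❓❓❓❓

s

⬛❓❓❓⬛⬛⬜⬛⬜❓❓❓❓
⬛❓❓❓⬛⬛⬜⬛⬜❓❓❓❓
⬛❓❓❓⬛⬛⬜⬛⬜❓❓❓❓
⬛❓❓❓⬛⬛⬜⬛⬜❓❓❓❓
⬛❓❓❓⬛⬛⬜⬛⬜❓❓❓❓
⬛❓❓❓⬛⬛⬜⬛⬛❓❓❓❓
⬛❓❓❓⬛⬛🔴⬛⬛❓❓❓❓
⬛❓❓❓⬛⬛⬜⬛⬛❓❓❓❓
⬛❓❓❓⬛⬛⬜⬛⬛❓❓❓❓
⬛❓❓❓❓❓❓❓❓❓❓❓❓
⬛❓❓❓❓❓❓❓❓❓❓❓❓
⬛❓❓❓❓❓❓❓❓❓❓❓❓
⬛❓❓❓❓❓❓❓❓❓❓❓❓

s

⬛❓❓❓⬛⬛⬜⬛⬜❓❓❓❓
⬛❓❓❓⬛⬛⬜⬛⬜❓❓❓❓
⬛❓❓❓⬛⬛⬜⬛⬜❓❓❓❓
⬛❓❓❓⬛⬛⬜⬛⬜❓❓❓❓
⬛❓❓❓⬛⬛⬜⬛⬛❓❓❓❓
⬛❓❓❓⬛⬛⬜⬛⬛❓❓❓❓
⬛❓❓❓⬛⬛🔴⬛⬛❓❓❓❓
⬛❓❓❓⬛⬛⬜⬛⬛❓❓❓❓
⬛❓❓❓⬛⬛⬜⬛⬛❓❓❓❓
⬛❓❓❓❓❓❓❓❓❓❓❓❓
⬛❓❓❓❓❓❓❓❓❓❓❓❓
⬛❓❓❓❓❓❓❓❓❓❓❓❓
⬛❓❓❓❓❓❓❓❓❓❓❓❓

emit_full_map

⬛⬛⬜⬛⬜
⬛⬛⬜⬛⬜
⬛⬛⬜⬛⬜
⬛⬛⬜⬛⬜
⬛⬛⬜⬛⬜
⬛⬛⬜⬛⬛
⬛⬛⬜⬛⬛
⬛⬛🔴⬛⬛
⬛⬛⬜⬛⬛
⬛⬛⬜⬛⬛

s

⬛❓❓❓⬛⬛⬜⬛⬜❓❓❓❓
⬛❓❓❓⬛⬛⬜⬛⬜❓❓❓❓
⬛❓❓❓⬛⬛⬜⬛⬜❓❓❓❓
⬛❓❓❓⬛⬛⬜⬛⬛❓❓❓❓
⬛❓❓❓⬛⬛⬜⬛⬛❓❓❓❓
⬛❓❓❓⬛⬛⬜⬛⬛❓❓❓❓
⬛❓❓❓⬛⬛🔴⬛⬛❓❓❓❓
⬛❓❓❓⬛⬛⬜⬛⬛❓❓❓❓
⬛❓❓❓⬛⬛⬜⬛⬛❓❓❓❓
⬛❓❓❓❓❓❓❓❓❓❓❓❓
⬛❓❓❓❓❓❓❓❓❓❓❓❓
⬛❓❓❓❓❓❓❓❓❓❓❓❓
⬛⬛⬛⬛⬛⬛⬛⬛⬛⬛⬛⬛⬛

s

⬛❓❓❓⬛⬛⬜⬛⬜❓❓❓❓
⬛❓❓❓⬛⬛⬜⬛⬜❓❓❓❓
⬛❓❓❓⬛⬛⬜⬛⬛❓❓❓❓
⬛❓❓❓⬛⬛⬜⬛⬛❓❓❓❓
⬛❓❓❓⬛⬛⬜⬛⬛❓❓❓❓
⬛❓❓❓⬛⬛⬜⬛⬛❓❓❓❓
⬛❓❓❓⬛⬛🔴⬛⬛❓❓❓❓
⬛❓❓❓⬛⬛⬜⬛⬛❓❓❓❓
⬛❓❓❓⬛⬛⬜⬜⬜❓❓❓❓
⬛❓❓❓❓❓❓❓❓❓❓❓❓
⬛❓❓❓❓❓❓❓❓❓❓❓❓
⬛⬛⬛⬛⬛⬛⬛⬛⬛⬛⬛⬛⬛
⬛⬛⬛⬛⬛⬛⬛⬛⬛⬛⬛⬛⬛

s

⬛❓❓❓⬛⬛⬜⬛⬜❓❓❓❓
⬛❓❓❓⬛⬛⬜⬛⬛❓❓❓❓
⬛❓❓❓⬛⬛⬜⬛⬛❓❓❓❓
⬛❓❓❓⬛⬛⬜⬛⬛❓❓❓❓
⬛❓❓❓⬛⬛⬜⬛⬛❓❓❓❓
⬛❓❓❓⬛⬛⬜⬛⬛❓❓❓❓
⬛❓❓❓⬛⬛🔴⬛⬛❓❓❓❓
⬛❓❓❓⬛⬛⬜⬜⬜❓❓❓❓
⬛❓❓❓⬛⬛⬛⬛⬛❓❓❓❓
⬛❓❓❓❓❓❓❓❓❓❓❓❓
⬛⬛⬛⬛⬛⬛⬛⬛⬛⬛⬛⬛⬛
⬛⬛⬛⬛⬛⬛⬛⬛⬛⬛⬛⬛⬛
⬛⬛⬛⬛⬛⬛⬛⬛⬛⬛⬛⬛⬛

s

⬛❓❓❓⬛⬛⬜⬛⬛❓❓❓❓
⬛❓❓❓⬛⬛⬜⬛⬛❓❓❓❓
⬛❓❓❓⬛⬛⬜⬛⬛❓❓❓❓
⬛❓❓❓⬛⬛⬜⬛⬛❓❓❓❓
⬛❓❓❓⬛⬛⬜⬛⬛❓❓❓❓
⬛❓❓❓⬛⬛⬜⬛⬛❓❓❓❓
⬛❓❓❓⬛⬛🔴⬜⬜❓❓❓❓
⬛❓❓❓⬛⬛⬛⬛⬛❓❓❓❓
⬛❓❓❓⬛⬛⬛⬛⬛❓❓❓❓
⬛⬛⬛⬛⬛⬛⬛⬛⬛⬛⬛⬛⬛
⬛⬛⬛⬛⬛⬛⬛⬛⬛⬛⬛⬛⬛
⬛⬛⬛⬛⬛⬛⬛⬛⬛⬛⬛⬛⬛
⬛⬛⬛⬛⬛⬛⬛⬛⬛⬛⬛⬛⬛

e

❓❓❓⬛⬛⬜⬛⬛❓❓❓❓❓
❓❓❓⬛⬛⬜⬛⬛❓❓❓❓❓
❓❓❓⬛⬛⬜⬛⬛❓❓❓❓❓
❓❓❓⬛⬛⬜⬛⬛❓❓❓❓❓
❓❓❓⬛⬛⬜⬛⬛⬛❓❓❓❓
❓❓❓⬛⬛⬜⬛⬛⬛❓❓❓❓
❓❓❓⬛⬛⬜🔴⬜⬜❓❓❓❓
❓❓❓⬛⬛⬛⬛⬛⬛❓❓❓❓
❓❓❓⬛⬛⬛⬛⬛⬛❓❓❓❓
⬛⬛⬛⬛⬛⬛⬛⬛⬛⬛⬛⬛⬛
⬛⬛⬛⬛⬛⬛⬛⬛⬛⬛⬛⬛⬛
⬛⬛⬛⬛⬛⬛⬛⬛⬛⬛⬛⬛⬛
⬛⬛⬛⬛⬛⬛⬛⬛⬛⬛⬛⬛⬛

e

❓❓⬛⬛⬜⬛⬛❓❓❓❓❓❓
❓❓⬛⬛⬜⬛⬛❓❓❓❓❓❓
❓❓⬛⬛⬜⬛⬛❓❓❓❓❓❓
❓❓⬛⬛⬜⬛⬛❓❓❓❓❓❓
❓❓⬛⬛⬜⬛⬛⬛⬛❓❓❓❓
❓❓⬛⬛⬜⬛⬛⬛⬛❓❓❓❓
❓❓⬛⬛⬜⬜🔴⬜⬜❓❓❓❓
❓❓⬛⬛⬛⬛⬛⬛⬛❓❓❓❓
❓❓⬛⬛⬛⬛⬛⬛⬛❓❓❓❓
⬛⬛⬛⬛⬛⬛⬛⬛⬛⬛⬛⬛⬛
⬛⬛⬛⬛⬛⬛⬛⬛⬛⬛⬛⬛⬛
⬛⬛⬛⬛⬛⬛⬛⬛⬛⬛⬛⬛⬛
⬛⬛⬛⬛⬛⬛⬛⬛⬛⬛⬛⬛⬛

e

❓⬛⬛⬜⬛⬛❓❓❓❓❓❓❓
❓⬛⬛⬜⬛⬛❓❓❓❓❓❓❓
❓⬛⬛⬜⬛⬛❓❓❓❓❓❓❓
❓⬛⬛⬜⬛⬛❓❓❓❓❓❓❓
❓⬛⬛⬜⬛⬛⬛⬛⬜❓❓❓❓
❓⬛⬛⬜⬛⬛⬛⬛⬜❓❓❓❓
❓⬛⬛⬜⬜⬜🔴⬜⬜❓❓❓❓
❓⬛⬛⬛⬛⬛⬛⬛⬛❓❓❓❓
❓⬛⬛⬛⬛⬛⬛⬛⬛❓❓❓❓
⬛⬛⬛⬛⬛⬛⬛⬛⬛⬛⬛⬛⬛
⬛⬛⬛⬛⬛⬛⬛⬛⬛⬛⬛⬛⬛
⬛⬛⬛⬛⬛⬛⬛⬛⬛⬛⬛⬛⬛
⬛⬛⬛⬛⬛⬛⬛⬛⬛⬛⬛⬛⬛

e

⬛⬛⬜⬛⬛❓❓❓❓❓❓❓❓
⬛⬛⬜⬛⬛❓❓❓❓❓❓❓❓
⬛⬛⬜⬛⬛❓❓❓❓❓❓❓❓
⬛⬛⬜⬛⬛❓❓❓❓❓❓❓❓
⬛⬛⬜⬛⬛⬛⬛⬜⬛❓❓❓❓
⬛⬛⬜⬛⬛⬛⬛⬜⬛❓❓❓❓
⬛⬛⬜⬜⬜⬜🔴⬜⬜❓❓❓❓
⬛⬛⬛⬛⬛⬛⬛⬛⬛❓❓❓❓
⬛⬛⬛⬛⬛⬛⬛⬛⬛❓❓❓❓
⬛⬛⬛⬛⬛⬛⬛⬛⬛⬛⬛⬛⬛
⬛⬛⬛⬛⬛⬛⬛⬛⬛⬛⬛⬛⬛
⬛⬛⬛⬛⬛⬛⬛⬛⬛⬛⬛⬛⬛
⬛⬛⬛⬛⬛⬛⬛⬛⬛⬛⬛⬛⬛

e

⬛⬜⬛⬛❓❓❓❓❓❓❓❓❓
⬛⬜⬛⬛❓❓❓❓❓❓❓❓❓
⬛⬜⬛⬛❓❓❓❓❓❓❓❓❓
⬛⬜⬛⬛❓❓❓❓❓❓❓❓❓
⬛⬜⬛⬛⬛⬛⬜⬛⬛❓❓❓❓
⬛⬜⬛⬛⬛⬛⬜⬛⬛❓❓❓❓
⬛⬜⬜⬜⬜⬜🔴⬜⬜❓❓❓❓
⬛⬛⬛⬛⬛⬛⬛⬛⬛❓❓❓❓
⬛⬛⬛⬛⬛⬛⬛⬛⬛❓❓❓❓
⬛⬛⬛⬛⬛⬛⬛⬛⬛⬛⬛⬛⬛
⬛⬛⬛⬛⬛⬛⬛⬛⬛⬛⬛⬛⬛
⬛⬛⬛⬛⬛⬛⬛⬛⬛⬛⬛⬛⬛
⬛⬛⬛⬛⬛⬛⬛⬛⬛⬛⬛⬛⬛

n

⬛⬜⬛⬜❓❓❓❓❓❓❓❓❓
⬛⬜⬛⬛❓❓❓❓❓❓❓❓❓
⬛⬜⬛⬛❓❓❓❓❓❓❓❓❓
⬛⬜⬛⬛❓❓❓❓❓❓❓❓❓
⬛⬜⬛⬛⬛⬛⬜⬛⬛❓❓❓❓
⬛⬜⬛⬛⬛⬛⬜⬛⬛❓❓❓❓
⬛⬜⬛⬛⬛⬛🔴⬛⬛❓❓❓❓
⬛⬜⬜⬜⬜⬜⬜⬜⬜❓❓❓❓
⬛⬛⬛⬛⬛⬛⬛⬛⬛❓❓❓❓
⬛⬛⬛⬛⬛⬛⬛⬛⬛❓❓❓❓
⬛⬛⬛⬛⬛⬛⬛⬛⬛⬛⬛⬛⬛
⬛⬛⬛⬛⬛⬛⬛⬛⬛⬛⬛⬛⬛
⬛⬛⬛⬛⬛⬛⬛⬛⬛⬛⬛⬛⬛

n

⬛⬜⬛⬜❓❓❓❓❓❓❓❓❓
⬛⬜⬛⬜❓❓❓❓❓❓❓❓❓
⬛⬜⬛⬛❓❓❓❓❓❓❓❓❓
⬛⬜⬛⬛❓❓❓❓❓❓❓❓❓
⬛⬜⬛⬛⬛⬛⬜⬛⬛❓❓❓❓
⬛⬜⬛⬛⬛⬛⬜⬛⬛❓❓❓❓
⬛⬜⬛⬛⬛⬛🔴⬛⬛❓❓❓❓
⬛⬜⬛⬛⬛⬛⬜⬛⬛❓❓❓❓
⬛⬜⬜⬜⬜⬜⬜⬜⬜❓❓❓❓
⬛⬛⬛⬛⬛⬛⬛⬛⬛❓❓❓❓
⬛⬛⬛⬛⬛⬛⬛⬛⬛❓❓❓❓
⬛⬛⬛⬛⬛⬛⬛⬛⬛⬛⬛⬛⬛
⬛⬛⬛⬛⬛⬛⬛⬛⬛⬛⬛⬛⬛

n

⬛⬜⬛⬜❓❓❓❓❓❓❓❓❓
⬛⬜⬛⬜❓❓❓❓❓❓❓❓❓
⬛⬜⬛⬜❓❓❓❓❓❓❓❓❓
⬛⬜⬛⬛❓❓❓❓❓❓❓❓❓
⬛⬜⬛⬛⬛⬛⬜⬛⬛❓❓❓❓
⬛⬜⬛⬛⬛⬛⬜⬛⬛❓❓❓❓
⬛⬜⬛⬛⬛⬛🔴⬛⬛❓❓❓❓
⬛⬜⬛⬛⬛⬛⬜⬛⬛❓❓❓❓
⬛⬜⬛⬛⬛⬛⬜⬛⬛❓❓❓❓
⬛⬜⬜⬜⬜⬜⬜⬜⬜❓❓❓❓
⬛⬛⬛⬛⬛⬛⬛⬛⬛❓❓❓❓
⬛⬛⬛⬛⬛⬛⬛⬛⬛❓❓❓❓
⬛⬛⬛⬛⬛⬛⬛⬛⬛⬛⬛⬛⬛

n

⬛⬜⬛⬜❓❓❓❓❓❓❓❓❓
⬛⬜⬛⬜❓❓❓❓❓❓❓❓❓
⬛⬜⬛⬜❓❓❓❓❓❓❓❓❓
⬛⬜⬛⬜❓❓❓❓❓❓❓❓❓
⬛⬜⬛⬛⬛⬛⬜⬛⬛❓❓❓❓
⬛⬜⬛⬛⬛⬛⬜⬛⬛❓❓❓❓
⬛⬜⬛⬛⬛⬛🔴⬛⬛❓❓❓❓
⬛⬜⬛⬛⬛⬛⬜⬛⬛❓❓❓❓
⬛⬜⬛⬛⬛⬛⬜⬛⬛❓❓❓❓
⬛⬜⬛⬛⬛⬛⬜⬛⬛❓❓❓❓
⬛⬜⬜⬜⬜⬜⬜⬜⬜❓❓❓❓
⬛⬛⬛⬛⬛⬛⬛⬛⬛❓❓❓❓
⬛⬛⬛⬛⬛⬛⬛⬛⬛❓❓❓❓

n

⬛⬜⬛⬜❓❓❓❓❓❓❓❓❓
⬛⬜⬛⬜❓❓❓❓❓❓❓❓❓
⬛⬜⬛⬜❓❓❓❓❓❓❓❓❓
⬛⬜⬛⬜❓❓❓❓❓❓❓❓❓
⬛⬜⬛⬜⬜⬜🚪⬜⬜❓❓❓❓
⬛⬜⬛⬛⬛⬛⬜⬛⬛❓❓❓❓
⬛⬜⬛⬛⬛⬛🔴⬛⬛❓❓❓❓
⬛⬜⬛⬛⬛⬛⬜⬛⬛❓❓❓❓
⬛⬜⬛⬛⬛⬛⬜⬛⬛❓❓❓❓
⬛⬜⬛⬛⬛⬛⬜⬛⬛❓❓❓❓
⬛⬜⬛⬛⬛⬛⬜⬛⬛❓❓❓❓
⬛⬜⬜⬜⬜⬜⬜⬜⬜❓❓❓❓
⬛⬛⬛⬛⬛⬛⬛⬛⬛❓❓❓❓

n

❓❓❓❓❓❓❓❓❓❓❓❓❓
⬛⬜⬛⬜❓❓❓❓❓❓❓❓❓
⬛⬜⬛⬜❓❓❓❓❓❓❓❓❓
⬛⬜⬛⬜❓❓❓❓❓❓❓❓❓
⬛⬜⬛⬜⬜⬜⬜⬜⬜❓❓❓❓
⬛⬜⬛⬜⬜⬜🚪⬜⬜❓❓❓❓
⬛⬜⬛⬛⬛⬛🔴⬛⬛❓❓❓❓
⬛⬜⬛⬛⬛⬛⬜⬛⬛❓❓❓❓
⬛⬜⬛⬛⬛⬛⬜⬛⬛❓❓❓❓
⬛⬜⬛⬛⬛⬛⬜⬛⬛❓❓❓❓
⬛⬜⬛⬛⬛⬛⬜⬛⬛❓❓❓❓
⬛⬜⬛⬛⬛⬛⬜⬛⬛❓❓❓❓
⬛⬜⬜⬜⬜⬜⬜⬜⬜❓❓❓❓

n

❓❓❓❓❓❓❓❓❓❓❓❓❓
❓❓❓❓❓❓❓❓❓❓❓❓❓
⬛⬜⬛⬜❓❓❓❓❓❓❓❓❓
⬛⬜⬛⬜❓❓❓❓❓❓❓❓❓
⬛⬜⬛⬜⬜⬜⬜⬜⬜❓❓❓❓
⬛⬜⬛⬜⬜⬜⬜⬜⬜❓❓❓❓
⬛⬜⬛⬜⬜⬜🔴⬜⬜❓❓❓❓
⬛⬜⬛⬛⬛⬛⬜⬛⬛❓❓❓❓
⬛⬜⬛⬛⬛⬛⬜⬛⬛❓❓❓❓
⬛⬜⬛⬛⬛⬛⬜⬛⬛❓❓❓❓
⬛⬜⬛⬛⬛⬛⬜⬛⬛❓❓❓❓
⬛⬜⬛⬛⬛⬛⬜⬛⬛❓❓❓❓
⬛⬜⬛⬛⬛⬛⬜⬛⬛❓❓❓❓

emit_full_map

⬛⬛⬜⬛⬜❓❓❓❓❓
⬛⬛⬜⬛⬜❓❓❓❓❓
⬛⬛⬜⬛⬜⬜⬜⬜⬜⬜
⬛⬛⬜⬛⬜⬜⬜⬜⬜⬜
⬛⬛⬜⬛⬜⬜⬜🔴⬜⬜
⬛⬛⬜⬛⬛⬛⬛⬜⬛⬛
⬛⬛⬜⬛⬛⬛⬛⬜⬛⬛
⬛⬛⬜⬛⬛⬛⬛⬜⬛⬛
⬛⬛⬜⬛⬛⬛⬛⬜⬛⬛
⬛⬛⬜⬛⬛⬛⬛⬜⬛⬛
⬛⬛⬜⬛⬛⬛⬛⬜⬛⬛
⬛⬛⬜⬜⬜⬜⬜⬜⬜⬜
⬛⬛⬛⬛⬛⬛⬛⬛⬛⬛
⬛⬛⬛⬛⬛⬛⬛⬛⬛⬛


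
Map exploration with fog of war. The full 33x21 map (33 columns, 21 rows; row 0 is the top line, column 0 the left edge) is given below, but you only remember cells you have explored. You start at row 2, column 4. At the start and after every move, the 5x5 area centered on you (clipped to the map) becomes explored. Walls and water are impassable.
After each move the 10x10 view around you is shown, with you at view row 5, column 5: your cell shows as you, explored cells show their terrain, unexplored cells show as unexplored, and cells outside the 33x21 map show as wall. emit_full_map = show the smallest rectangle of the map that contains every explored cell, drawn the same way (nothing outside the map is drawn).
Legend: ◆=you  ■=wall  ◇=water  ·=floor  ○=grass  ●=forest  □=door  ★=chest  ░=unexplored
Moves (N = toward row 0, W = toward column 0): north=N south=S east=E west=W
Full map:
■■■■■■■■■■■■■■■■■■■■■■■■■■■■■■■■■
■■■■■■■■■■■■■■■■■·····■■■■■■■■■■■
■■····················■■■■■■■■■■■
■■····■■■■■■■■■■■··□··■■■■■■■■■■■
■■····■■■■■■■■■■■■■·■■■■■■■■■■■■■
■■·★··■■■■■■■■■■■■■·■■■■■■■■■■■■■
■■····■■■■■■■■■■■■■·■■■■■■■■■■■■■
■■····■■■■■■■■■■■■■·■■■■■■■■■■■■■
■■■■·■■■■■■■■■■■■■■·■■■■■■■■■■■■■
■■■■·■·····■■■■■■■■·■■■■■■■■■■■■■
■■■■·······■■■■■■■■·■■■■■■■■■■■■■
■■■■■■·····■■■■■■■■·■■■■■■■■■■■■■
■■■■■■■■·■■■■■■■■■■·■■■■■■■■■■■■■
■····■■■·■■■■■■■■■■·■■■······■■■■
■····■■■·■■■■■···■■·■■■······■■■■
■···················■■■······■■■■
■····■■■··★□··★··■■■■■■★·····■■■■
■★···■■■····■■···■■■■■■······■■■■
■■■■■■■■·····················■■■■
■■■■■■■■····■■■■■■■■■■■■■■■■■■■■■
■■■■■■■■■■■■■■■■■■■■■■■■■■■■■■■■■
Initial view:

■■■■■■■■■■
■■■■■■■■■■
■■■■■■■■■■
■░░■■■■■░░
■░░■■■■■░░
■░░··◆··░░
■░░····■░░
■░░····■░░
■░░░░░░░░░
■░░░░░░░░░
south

■■■■■■■■■■
■■■■■■■■■■
■░░■■■■■░░
■░░■■■■■░░
■░░·····░░
■░░··◆·■░░
■░░····■░░
■░░·★··■░░
■░░░░░░░░░
■░░░░░░░░░

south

■■■■■■■■■■
■░░■■■■■░░
■░░■■■■■░░
■░░·····░░
■░░····■░░
■░░··◆·■░░
■░░·★··■░░
■░░····■░░
■░░░░░░░░░
■░░░░░░░░░

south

■░░■■■■■░░
■░░■■■■■░░
■░░·····░░
■░░····■░░
■░░····■░░
■░░·★◆·■░░
■░░····■░░
■░░····■░░
■░░░░░░░░░
■░░░░░░░░░

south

■░░■■■■■░░
■░░·····░░
■░░····■░░
■░░····■░░
■░░·★··■░░
■░░··◆·■░░
■░░····■░░
■░░■■·■■░░
■░░░░░░░░░
■░░░░░░░░░

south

■░░·····░░
■░░····■░░
■░░····■░░
■░░·★··■░░
■░░····■░░
■░░··◆·■░░
■░░■■·■■░░
■░░■■·■·░░
■░░░░░░░░░
■░░░░░░░░░

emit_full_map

■■■■■
■■■■■
·····
····■
····■
·★··■
····■
··◆·■
■■·■■
■■·■·

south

■░░····■░░
■░░····■░░
■░░·★··■░░
■░░····■░░
■░░····■░░
■░░■■◆■■░░
■░░■■·■·░░
■░░■■···░░
■░░░░░░░░░
■░░░░░░░░░

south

■░░····■░░
■░░·★··■░░
■░░····■░░
■░░····■░░
■░░■■·■■░░
■░░■■◆■·░░
■░░■■···░░
■░░■■■■·░░
■░░░░░░░░░
■░░░░░░░░░

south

■░░·★··■░░
■░░····■░░
■░░····■░░
■░░■■·■■░░
■░░■■·■·░░
■░░■■◆··░░
■░░■■■■·░░
■░░■■■■■░░
■░░░░░░░░░
■░░░░░░░░░

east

░░·★··■░░░
░░····■░░░
░░····■░░░
░░■■·■■■░░
░░■■·■··░░
░░■■·◆··░░
░░■■■■··░░
░░■■■■■■░░
░░░░░░░░░░
░░░░░░░░░░

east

░·★··■░░░░
░····■░░░░
░····■░░░░
░■■·■■■■░░
░■■·■···░░
░■■··◆··░░
░■■■■···░░
░■■■■■■·░░
░░░░░░░░░░
░░░░░░░░░░

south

░····■░░░░
░····■░░░░
░■■·■■■■░░
░■■·■···░░
░■■·····░░
░■■■■◆··░░
░■■■■■■·░░
░░░·■■■·░░
░░░░░░░░░░
░░░░░░░░░░

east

····■░░░░░
····■░░░░░
■■·■■■■░░░
■■·■····░░
■■······░░
■■■■·◆··░░
■■■■■■·■░░
░░·■■■·■░░
░░░░░░░░░░
░░░░░░░░░░

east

···■░░░░░░
···■░░░░░░
■·■■■■░░░░
■·■·····░░
■·······░░
■■■··◆··░░
■■■■■·■■░░
░·■■■·■■░░
░░░░░░░░░░
░░░░░░░░░░

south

···■░░░░░░
■·■■■■░░░░
■·■·····░░
■·······░░
■■■·····░░
■■■■■◆■■░░
░·■■■·■■░░
░░░■■·■■░░
░░░░░░░░░░
░░░░░░░░░░

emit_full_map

■■■■■░░░░
■■■■■░░░░
·····░░░░
····■░░░░
····■░░░░
·★··■░░░░
····■░░░░
····■░░░░
■■·■■■■░░
■■·■·····
■■·······
■■■■·····
■■■■■■◆■■
░░·■■■·■■
░░░░■■·■■

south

■·■■■■░░░░
■·■·····░░
■·······░░
■■■·····░░
■■■■■·■■░░
░·■■■◆■■░░
░░░■■·■■░░
░░░·····░░
░░░░░░░░░░
░░░░░░░░░░

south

■·■·····░░
■·······░░
■■■·····░░
■■■■■·■■░░
░·■■■·■■░░
░░░■■◆■■░░
░░░·····░░
░░░■■··★░░
░░░░░░░░░░
░░░░░░░░░░

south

■·······░░
■■■·····░░
■■■■■·■■░░
░·■■■·■■░░
░░░■■·■■░░
░░░··◆··░░
░░░■■··★░░
░░░■■···░░
░░░░░░░░░░
░░░░░░░░░░

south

■■■·····░░
■■■■■·■■░░
░·■■■·■■░░
░░░■■·■■░░
░░░·····░░
░░░■■◆·★░░
░░░■■···░░
░░░■■···░░
░░░░░░░░░░
░░░░░░░░░░

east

■■·····░░░
■■■■·■■░░░
·■■■·■■░░░
░░■■·■■■░░
░░······░░
░░■■·◆★□░░
░░■■····░░
░░■■····░░
░░░░░░░░░░
░░░░░░░░░░

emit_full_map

■■■■■░░░░░
■■■■■░░░░░
·····░░░░░
····■░░░░░
····■░░░░░
·★··■░░░░░
····■░░░░░
····■░░░░░
■■·■■■■░░░
■■·■·····░
■■·······░
■■■■·····░
■■■■■■·■■░
░░·■■■·■■░
░░░░■■·■■■
░░░░······
░░░░■■·◆★□
░░░░■■····
░░░░■■····

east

■·····░░░░
■■■·■■░░░░
■■■·■■░░░░
░■■·■■■■░░
░·······░░
░■■··◆□·░░
░■■····■░░
░■■·····░░
░░░░░░░░░░
░░░░░░░░░░

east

·····░░░░░
■■·■■░░░░░
■■·■■░░░░░
■■·■■■■■░░
········░░
■■··★◆··░░
■■····■■░░
■■······░░
░░░░░░░░░░
░░░░░░░░░░

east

····░░░░░░
■·■■░░░░░░
■·■■░░░░░░
■·■■■■■·░░
········░░
■··★□◆·★░░
■····■■·░░
■·······░░
░░░░░░░░░░
░░░░░░░░░░

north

····░░░░░░
····░░░░░░
■·■■░░░░░░
■·■■■■■■░░
■·■■■■■·░░
·····◆··░░
■··★□··★░░
■····■■·░░
■·······░░
░░░░░░░░░░

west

·····░░░░░
·····░░░░░
■■·■■░░░░░
■■·■■■■■■░
■■·■■■■■·░
·····◆···░
■■··★□··★░
■■····■■·░
■■·······░
░░░░░░░░░░

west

······░░░░
■·····░░░░
■■■·■■░░░░
■■■·■■■■■■
░■■·■■■■■·
░····◆····
░■■··★□··★
░■■····■■·
░■■·······
░░░░░░░░░░

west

·······░░░
■■·····░░░
■■■■·■■░░░
·■■■·■■■■■
░░■■·■■■■■
░░···◆····
░░■■··★□··
░░■■····■■
░░■■······
░░░░░░░░░░

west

■·······░░
■■■·····░░
■■■■■·■■░░
░·■■■·■■■■
░░░■■·■■■■
░░░··◆····
░░░■■··★□·
░░░■■····■
░░░■■·····
░░░░░░░░░░

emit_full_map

■■■■■░░░░░░░░
■■■■■░░░░░░░░
·····░░░░░░░░
····■░░░░░░░░
····■░░░░░░░░
·★··■░░░░░░░░
····■░░░░░░░░
····■░░░░░░░░
■■·■■■■░░░░░░
■■·■·····░░░░
■■·······░░░░
■■■■·····░░░░
■■■■■■·■■░░░░
░░·■■■·■■■■■■
░░░░■■·■■■■■·
░░░░··◆······
░░░░■■··★□··★
░░░░■■····■■·
░░░░■■·······

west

■■·······░
■■■■·····░
■■■■■■·■■░
░░·■■■·■■■
░░░■■■·■■■
░░░··◆····
░░░■■■··★□
░░░■■■····
░░░░■■····
░░░░░░░░░░

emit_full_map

■■■■■░░░░░░░░
■■■■■░░░░░░░░
·····░░░░░░░░
····■░░░░░░░░
····■░░░░░░░░
·★··■░░░░░░░░
····■░░░░░░░░
····■░░░░░░░░
■■·■■■■░░░░░░
■■·■·····░░░░
■■·······░░░░
■■■■·····░░░░
■■■■■■·■■░░░░
░░·■■■·■■■■■■
░░░■■■·■■■■■·
░░░··◆·······
░░░■■■··★□··★
░░░■■■····■■·
░░░░■■·······
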